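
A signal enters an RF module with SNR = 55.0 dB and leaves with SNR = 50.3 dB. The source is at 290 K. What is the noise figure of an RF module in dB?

4.7 dB

NF (dB) = SNR_in(dB) − SNR_out(dB) when the source is at T₀
NF = 55.0 − 50.3 = 4.7 dB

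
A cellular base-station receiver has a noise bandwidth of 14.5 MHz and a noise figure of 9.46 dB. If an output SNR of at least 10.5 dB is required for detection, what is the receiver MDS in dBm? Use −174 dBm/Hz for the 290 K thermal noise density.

−82.4 dBm

Sensitivity = −174 + 10 log₁₀(B) + NF + SNR_min
= −174 + 71.61 + 9.46 + 10.5
= −82.43 dBm → −82.4 dBm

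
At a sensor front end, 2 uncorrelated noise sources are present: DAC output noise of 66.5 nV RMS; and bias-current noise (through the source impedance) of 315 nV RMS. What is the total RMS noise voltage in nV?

Uncorrelated sources add in power (mean-square): V_tot = √(ΣV_i²)
V_tot = √[(6.65×10⁻⁸)² + (3.15×10⁻⁷)²] = 3.22×10⁻⁷ V = 322 nV

322 nV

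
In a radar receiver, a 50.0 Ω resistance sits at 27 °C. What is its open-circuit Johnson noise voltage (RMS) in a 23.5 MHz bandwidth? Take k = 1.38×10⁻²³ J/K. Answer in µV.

4.41 µV

T = 27 °C + 273.15 = 300.15 K
V_n = √(4kTRB)
4kTRB = 4 × 1.38×10⁻²³ × 300.15 × 5.00×10¹ × 2.35×10⁷ = 1.95×10⁻¹¹ V²
V_n = √(1.95×10⁻¹¹) = 4.41×10⁻⁶ V = 4.41 µV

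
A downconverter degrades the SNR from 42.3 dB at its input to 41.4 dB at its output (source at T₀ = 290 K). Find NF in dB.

NF (dB) = SNR_in(dB) − SNR_out(dB) when the source is at T₀
NF = 42.3 − 41.4 = 0.9 dB

0.9 dB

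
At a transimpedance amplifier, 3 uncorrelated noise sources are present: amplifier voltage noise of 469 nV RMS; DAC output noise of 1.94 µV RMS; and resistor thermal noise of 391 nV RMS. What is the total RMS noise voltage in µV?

Uncorrelated sources add in power (mean-square): V_tot = √(ΣV_i²)
V_tot = √[(4.69×10⁻⁷)² + (1.94×10⁻⁶)² + (3.91×10⁻⁷)²] = 2.03×10⁻⁶ V = 2.03 µV

2.03 µV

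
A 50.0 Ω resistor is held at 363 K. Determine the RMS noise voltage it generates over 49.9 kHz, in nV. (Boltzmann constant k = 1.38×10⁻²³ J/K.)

224 nV

V_n = √(4kTRB)
4kTRB = 4 × 1.38×10⁻²³ × 363 × 5.00×10¹ × 4.99×10⁴ = 5.00×10⁻¹⁴ V²
V_n = √(5.00×10⁻¹⁴) = 2.24×10⁻⁷ V = 224 nV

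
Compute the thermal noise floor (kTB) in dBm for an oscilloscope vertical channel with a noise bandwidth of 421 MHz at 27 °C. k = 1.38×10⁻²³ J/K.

−87.6 dBm

T = 27 °C + 273.15 = 300.15 K
P_n = kTB = 1.38×10⁻²³ × 300.15 × 4.21×10⁸ = 1.74×10⁻¹² W
In dBm: 10 log₁₀(1.74×10⁻¹² / 10⁻³) = −87.6 dBm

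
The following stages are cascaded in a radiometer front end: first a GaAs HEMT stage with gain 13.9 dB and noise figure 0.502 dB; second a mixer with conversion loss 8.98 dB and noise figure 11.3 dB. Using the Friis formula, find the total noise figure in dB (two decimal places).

2.13 dB

Convert to linear (a loss of L dB is a gain of −L dB): F_i = 10^(NF_i/10), G_i = 10^(G_i,dB/10)
  Stage 1: F_1 = 10^(0.502/10) = 1.123, G_1 = 10^(13.9/10) = 24.55
  Stage 2: F_2 = 10^(11.3/10) = 13.49, G_2 = 10^(−8.98/10) = 0.1265
Friis cascade:
  F = 1.123 + (13.49 − 1)/24.55 = 1.631
NF = 10 log₁₀(1.631) = 2.13 dB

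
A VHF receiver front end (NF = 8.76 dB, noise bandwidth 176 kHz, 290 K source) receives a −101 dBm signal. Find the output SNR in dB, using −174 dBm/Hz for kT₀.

11.8 dB

Noise floor: N = −174 + 10 log₁₀(B) + NF
10 log₁₀(1.76×10⁵) = 52.46 dB
N = −174 + 52.46 + 8.76 = −112.78 dBm
SNR = P_sig − N = −101 − (−112.78) = 11.78 dB → 11.8 dB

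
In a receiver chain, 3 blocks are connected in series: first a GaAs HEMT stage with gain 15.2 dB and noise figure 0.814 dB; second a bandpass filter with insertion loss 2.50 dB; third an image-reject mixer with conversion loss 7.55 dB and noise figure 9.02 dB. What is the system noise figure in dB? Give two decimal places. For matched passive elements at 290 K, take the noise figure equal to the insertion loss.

Convert to linear (a loss of L dB is a gain of −L dB): F_i = 10^(NF_i/10), G_i = 10^(G_i,dB/10)
  Stage 1: F_1 = 10^(0.814/10) = 1.206, G_1 = 10^(15.2/10) = 33.11
  Stage 2: F_2 = 10^(2.50/10) = 1.778, G_2 = 10^(−2.50/10) = 0.5623
  Stage 3: F_3 = 10^(9.02/10) = 7.980, G_3 = 10^(−7.55/10) = 0.1758
Friis cascade:
  F = 1.206 + (1.778 − 1)/33.11 + (7.980 − 1)/18.62 = 1.604
NF = 10 log₁₀(1.604) = 2.05 dB

2.05 dB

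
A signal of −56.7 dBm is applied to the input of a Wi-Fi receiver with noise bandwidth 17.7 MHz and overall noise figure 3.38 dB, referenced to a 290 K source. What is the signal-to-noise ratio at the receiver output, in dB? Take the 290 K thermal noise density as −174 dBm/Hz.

Noise floor: N = −174 + 10 log₁₀(B) + NF
10 log₁₀(1.77×10⁷) = 72.48 dB
N = −174 + 72.48 + 3.38 = −98.14 dBm
SNR = P_sig − N = −56.7 − (−98.14) = 41.44 dB → 41.4 dB

41.4 dB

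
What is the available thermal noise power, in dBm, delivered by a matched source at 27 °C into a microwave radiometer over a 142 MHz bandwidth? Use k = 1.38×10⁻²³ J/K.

T = 27 °C + 273.15 = 300.15 K
P_n = kTB = 1.38×10⁻²³ × 300.15 × 1.42×10⁸ = 5.88×10⁻¹³ W
In dBm: 10 log₁₀(5.88×10⁻¹³ / 10⁻³) = −92.3 dBm

−92.3 dBm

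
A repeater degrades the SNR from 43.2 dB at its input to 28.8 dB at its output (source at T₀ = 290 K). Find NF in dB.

14.4 dB

NF (dB) = SNR_in(dB) − SNR_out(dB) when the source is at T₀
NF = 43.2 − 28.8 = 14.4 dB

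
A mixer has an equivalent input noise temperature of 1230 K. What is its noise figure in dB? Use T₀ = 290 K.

F = 1 + T_e/T₀ = 1 + 1230/290 = 5.24138
NF = 10 log₁₀(5.24138) = 7.19 dB

7.19 dB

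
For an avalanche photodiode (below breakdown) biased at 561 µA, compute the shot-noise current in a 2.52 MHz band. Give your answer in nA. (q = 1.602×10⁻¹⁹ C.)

I_n = √(2qI·B)
2qI·B = 2 × 1.602×10⁻¹⁹ × 5.61×10⁻⁴ × 2.52×10⁶ = 4.53×10⁻¹⁶ A²
I_n = √(4.53×10⁻¹⁶) = 2.13×10⁻⁸ A = 21.3 nA

21.3 nA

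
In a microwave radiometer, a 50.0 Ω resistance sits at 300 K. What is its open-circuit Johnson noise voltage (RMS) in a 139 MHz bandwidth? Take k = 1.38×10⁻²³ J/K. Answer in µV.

10.7 µV

V_n = √(4kTRB)
4kTRB = 4 × 1.38×10⁻²³ × 300 × 5.00×10¹ × 1.39×10⁸ = 1.15×10⁻¹⁰ V²
V_n = √(1.15×10⁻¹⁰) = 1.07×10⁻⁵ V = 10.7 µV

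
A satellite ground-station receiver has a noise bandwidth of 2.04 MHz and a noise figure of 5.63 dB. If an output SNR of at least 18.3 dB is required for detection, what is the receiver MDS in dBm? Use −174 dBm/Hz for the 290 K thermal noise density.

−87.0 dBm

Sensitivity = −174 + 10 log₁₀(B) + NF + SNR_min
= −174 + 63.1 + 5.63 + 18.3
= −86.97 dBm → −87.0 dBm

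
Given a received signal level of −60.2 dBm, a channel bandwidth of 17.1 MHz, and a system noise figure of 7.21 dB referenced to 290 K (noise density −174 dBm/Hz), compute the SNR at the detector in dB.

34.3 dB

Noise floor: N = −174 + 10 log₁₀(B) + NF
10 log₁₀(1.71×10⁷) = 72.33 dB
N = −174 + 72.33 + 7.21 = −94.46 dBm
SNR = P_sig − N = −60.2 − (−94.46) = 34.26 dB → 34.3 dB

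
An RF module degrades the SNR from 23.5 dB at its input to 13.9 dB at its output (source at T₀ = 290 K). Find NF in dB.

9.6 dB

NF (dB) = SNR_in(dB) − SNR_out(dB) when the source is at T₀
NF = 23.5 − 13.9 = 9.6 dB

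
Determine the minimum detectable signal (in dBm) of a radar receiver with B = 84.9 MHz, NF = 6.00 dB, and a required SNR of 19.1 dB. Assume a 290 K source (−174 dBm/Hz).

Sensitivity = −174 + 10 log₁₀(B) + NF + SNR_min
= −174 + 79.29 + 6.00 + 19.1
= −69.61 dBm → −69.6 dBm

−69.6 dBm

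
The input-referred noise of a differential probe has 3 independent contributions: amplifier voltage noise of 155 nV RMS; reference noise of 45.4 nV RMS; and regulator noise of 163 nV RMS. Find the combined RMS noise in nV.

229 nV

Uncorrelated sources add in power (mean-square): V_tot = √(ΣV_i²)
V_tot = √[(1.55×10⁻⁷)² + (4.54×10⁻⁸)² + (1.63×10⁻⁷)²] = 2.29×10⁻⁷ V = 229 nV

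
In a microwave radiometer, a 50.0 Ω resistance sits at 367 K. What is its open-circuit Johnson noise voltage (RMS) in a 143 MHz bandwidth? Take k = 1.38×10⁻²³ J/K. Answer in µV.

V_n = √(4kTRB)
4kTRB = 4 × 1.38×10⁻²³ × 367 × 5.00×10¹ × 1.43×10⁸ = 1.45×10⁻¹⁰ V²
V_n = √(1.45×10⁻¹⁰) = 1.20×10⁻⁵ V = 12.0 µV

12.0 µV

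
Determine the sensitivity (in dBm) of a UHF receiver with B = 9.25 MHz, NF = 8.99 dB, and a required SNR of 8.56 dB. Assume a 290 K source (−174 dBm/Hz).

−86.8 dBm

Sensitivity = −174 + 10 log₁₀(B) + NF + SNR_min
= −174 + 69.66 + 8.99 + 8.56
= −86.79 dBm → −86.8 dBm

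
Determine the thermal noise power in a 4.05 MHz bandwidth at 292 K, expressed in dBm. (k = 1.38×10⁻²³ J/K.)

−107.9 dBm

P_n = kTB = 1.38×10⁻²³ × 292 × 4.05×10⁶ = 1.63×10⁻¹⁴ W
In dBm: 10 log₁₀(1.63×10⁻¹⁴ / 10⁻³) = −107.9 dBm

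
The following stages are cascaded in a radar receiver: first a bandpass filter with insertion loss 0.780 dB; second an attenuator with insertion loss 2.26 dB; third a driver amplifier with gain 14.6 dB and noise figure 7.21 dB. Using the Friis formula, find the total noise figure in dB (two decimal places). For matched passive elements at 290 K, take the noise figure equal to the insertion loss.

10.25 dB

Convert to linear (a loss of L dB is a gain of −L dB): F_i = 10^(NF_i/10), G_i = 10^(G_i,dB/10)
  Stage 1: F_1 = 10^(0.780/10) = 1.197, G_1 = 10^(−0.780/10) = 0.8356
  Stage 2: F_2 = 10^(2.26/10) = 1.683, G_2 = 10^(−2.26/10) = 0.5943
  Stage 3: F_3 = 10^(7.21/10) = 5.260, G_3 = 10^(14.6/10) = 28.84
Friis cascade:
  F = 1.197 + (1.683 − 1)/0.8356 + (5.260 − 1)/0.4966 = 10.59
NF = 10 log₁₀(10.59) = 10.25 dB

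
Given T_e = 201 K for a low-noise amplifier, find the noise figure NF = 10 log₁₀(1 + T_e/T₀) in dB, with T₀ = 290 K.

2.29 dB

F = 1 + T_e/T₀ = 1 + 201/290 = 1.6931
NF = 10 log₁₀(1.6931) = 2.29 dB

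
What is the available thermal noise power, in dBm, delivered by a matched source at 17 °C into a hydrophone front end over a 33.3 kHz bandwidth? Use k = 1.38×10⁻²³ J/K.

−128.8 dBm

T = 17 °C + 273.15 = 290.15 K
P_n = kTB = 1.38×10⁻²³ × 290.15 × 3.33×10⁴ = 1.33×10⁻¹⁶ W
In dBm: 10 log₁₀(1.33×10⁻¹⁶ / 10⁻³) = −128.8 dBm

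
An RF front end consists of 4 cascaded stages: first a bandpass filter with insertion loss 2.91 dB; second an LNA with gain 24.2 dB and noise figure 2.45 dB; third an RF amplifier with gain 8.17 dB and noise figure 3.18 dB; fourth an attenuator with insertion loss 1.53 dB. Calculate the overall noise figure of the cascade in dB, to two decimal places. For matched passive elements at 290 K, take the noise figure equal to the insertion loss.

Convert to linear (a loss of L dB is a gain of −L dB): F_i = 10^(NF_i/10), G_i = 10^(G_i,dB/10)
  Stage 1: F_1 = 10^(2.91/10) = 1.954, G_1 = 10^(−2.91/10) = 0.5117
  Stage 2: F_2 = 10^(2.45/10) = 1.758, G_2 = 10^(24.2/10) = 263.0
  Stage 3: F_3 = 10^(3.18/10) = 2.080, G_3 = 10^(8.17/10) = 6.561
  Stage 4: F_4 = 10^(1.53/10) = 1.422, G_4 = 10^(−1.53/10) = 0.7031
Friis cascade:
  F = 1.954 + (1.758 − 1)/0.5117 + (2.080 − 1)/134.6 + (1.422 − 1)/883.1 = 3.444
NF = 10 log₁₀(3.444) = 5.37 dB

5.37 dB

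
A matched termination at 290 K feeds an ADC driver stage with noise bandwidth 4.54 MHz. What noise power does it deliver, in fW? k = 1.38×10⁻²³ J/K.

P_n = kTB = 1.38×10⁻²³ × 290 × 4.54×10⁶ = 1.82×10⁻¹⁴ W = 18.2 fW

18.2 fW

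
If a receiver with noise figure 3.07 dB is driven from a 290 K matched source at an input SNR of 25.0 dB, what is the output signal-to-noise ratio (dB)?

21.93 dB

By definition F = SNR_in/SNR_out, so in dB: SNR_out = SNR_in − NF
SNR_out = 25.0 − 3.07 = 21.93 dB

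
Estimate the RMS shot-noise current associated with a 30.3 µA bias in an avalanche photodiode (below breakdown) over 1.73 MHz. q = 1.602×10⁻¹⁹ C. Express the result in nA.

4.10 nA

I_n = √(2qI·B)
2qI·B = 2 × 1.602×10⁻¹⁹ × 3.03×10⁻⁵ × 1.73×10⁶ = 1.68×10⁻¹⁷ A²
I_n = √(1.68×10⁻¹⁷) = 4.10×10⁻⁹ A = 4.10 nA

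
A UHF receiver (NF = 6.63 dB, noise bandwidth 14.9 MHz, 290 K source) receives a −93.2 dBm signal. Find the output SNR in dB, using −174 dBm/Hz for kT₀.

2.4 dB

Noise floor: N = −174 + 10 log₁₀(B) + NF
10 log₁₀(1.49×10⁷) = 71.73 dB
N = −174 + 71.73 + 6.63 = −95.64 dBm
SNR = P_sig − N = −93.2 − (−95.64) = 2.44 dB → 2.4 dB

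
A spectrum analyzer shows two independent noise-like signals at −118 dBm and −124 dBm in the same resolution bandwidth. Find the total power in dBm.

Convert to linear, add, convert back:
P₁ = 1.58×10⁻¹⁵ W, P₂ = 3.98×10⁻¹⁶ W
P_tot = 1.98×10⁻¹⁵ W → 10 log₁₀(P_tot / 10⁻³) = −117.0 dBm

−117.0 dBm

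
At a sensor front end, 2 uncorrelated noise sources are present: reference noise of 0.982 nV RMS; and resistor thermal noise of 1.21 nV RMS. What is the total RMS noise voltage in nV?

1.56 nV

Uncorrelated sources add in power (mean-square): V_tot = √(ΣV_i²)
V_tot = √[(9.82×10⁻¹⁰)² + (1.21×10⁻⁹)²] = 1.56×10⁻⁹ V = 1.56 nV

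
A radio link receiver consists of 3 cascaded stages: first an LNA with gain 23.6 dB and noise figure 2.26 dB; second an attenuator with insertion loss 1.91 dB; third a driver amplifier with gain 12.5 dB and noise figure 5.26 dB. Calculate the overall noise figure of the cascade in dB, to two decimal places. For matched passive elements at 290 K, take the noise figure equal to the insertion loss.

Convert to linear (a loss of L dB is a gain of −L dB): F_i = 10^(NF_i/10), G_i = 10^(G_i,dB/10)
  Stage 1: F_1 = 10^(2.26/10) = 1.683, G_1 = 10^(23.6/10) = 229.1
  Stage 2: F_2 = 10^(1.91/10) = 1.552, G_2 = 10^(−1.91/10) = 0.6442
  Stage 3: F_3 = 10^(5.26/10) = 3.357, G_3 = 10^(12.5/10) = 17.78
Friis cascade:
  F = 1.683 + (1.552 − 1)/229.1 + (3.357 − 1)/147.6 = 1.701
NF = 10 log₁₀(1.701) = 2.31 dB

2.31 dB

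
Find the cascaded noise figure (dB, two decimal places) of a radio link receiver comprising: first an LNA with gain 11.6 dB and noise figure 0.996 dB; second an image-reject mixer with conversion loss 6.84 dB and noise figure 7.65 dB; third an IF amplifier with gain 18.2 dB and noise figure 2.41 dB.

Convert to linear (a loss of L dB is a gain of −L dB): F_i = 10^(NF_i/10), G_i = 10^(G_i,dB/10)
  Stage 1: F_1 = 10^(0.996/10) = 1.258, G_1 = 10^(11.6/10) = 14.45
  Stage 2: F_2 = 10^(7.65/10) = 5.821, G_2 = 10^(−6.84/10) = 0.2070
  Stage 3: F_3 = 10^(2.41/10) = 1.742, G_3 = 10^(18.2/10) = 66.07
Friis cascade:
  F = 1.258 + (5.821 − 1)/14.45 + (1.742 − 1)/2.992 = 1.839
NF = 10 log₁₀(1.839) = 2.65 dB

2.65 dB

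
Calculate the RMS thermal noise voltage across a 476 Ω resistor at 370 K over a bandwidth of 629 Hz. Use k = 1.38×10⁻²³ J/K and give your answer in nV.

78.2 nV

V_n = √(4kTRB)
4kTRB = 4 × 1.38×10⁻²³ × 370 × 4.76×10² × 6.29×10² = 6.12×10⁻¹⁵ V²
V_n = √(6.12×10⁻¹⁵) = 7.82×10⁻⁸ V = 78.2 nV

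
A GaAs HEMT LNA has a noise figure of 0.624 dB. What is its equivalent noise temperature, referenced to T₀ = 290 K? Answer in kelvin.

F = 10^(0.624/10) = 1.15452
T_e = (F − 1)·T₀ = (1.15452 − 1) × 290 = 44.8 K

44.8 K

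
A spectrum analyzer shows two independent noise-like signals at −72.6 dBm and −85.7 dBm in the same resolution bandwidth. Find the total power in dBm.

−72.4 dBm

Convert to linear, add, convert back:
P₁ = 5.50×10⁻¹¹ W, P₂ = 2.69×10⁻¹² W
P_tot = 5.76×10⁻¹¹ W → 10 log₁₀(P_tot / 10⁻³) = −72.4 dBm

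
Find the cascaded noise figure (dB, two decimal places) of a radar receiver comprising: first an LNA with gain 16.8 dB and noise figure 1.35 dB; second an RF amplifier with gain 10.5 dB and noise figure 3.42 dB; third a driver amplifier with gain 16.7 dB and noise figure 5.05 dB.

1.44 dB

Convert to linear (a loss of L dB is a gain of −L dB): F_i = 10^(NF_i/10), G_i = 10^(G_i,dB/10)
  Stage 1: F_1 = 10^(1.35/10) = 1.365, G_1 = 10^(16.8/10) = 47.86
  Stage 2: F_2 = 10^(3.42/10) = 2.198, G_2 = 10^(10.5/10) = 11.22
  Stage 3: F_3 = 10^(5.05/10) = 3.199, G_3 = 10^(16.7/10) = 46.77
Friis cascade:
  F = 1.365 + (2.198 − 1)/47.86 + (3.199 − 1)/537.0 = 1.394
NF = 10 log₁₀(1.394) = 1.44 dB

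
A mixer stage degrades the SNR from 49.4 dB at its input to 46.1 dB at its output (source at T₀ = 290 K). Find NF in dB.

3.3 dB

NF (dB) = SNR_in(dB) − SNR_out(dB) when the source is at T₀
NF = 49.4 − 46.1 = 3.3 dB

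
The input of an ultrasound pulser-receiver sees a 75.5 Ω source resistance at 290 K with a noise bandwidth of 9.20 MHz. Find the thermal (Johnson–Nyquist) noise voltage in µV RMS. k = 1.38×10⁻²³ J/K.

V_n = √(4kTRB)
4kTRB = 4 × 1.38×10⁻²³ × 290 × 7.55×10¹ × 9.20×10⁶ = 1.11×10⁻¹¹ V²
V_n = √(1.11×10⁻¹¹) = 3.33×10⁻⁶ V = 3.33 µV

3.33 µV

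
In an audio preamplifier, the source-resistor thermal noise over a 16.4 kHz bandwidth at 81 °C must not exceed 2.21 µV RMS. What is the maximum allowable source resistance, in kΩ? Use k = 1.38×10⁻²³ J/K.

15.2 kΩ

T = 81 °C + 273.15 = 354.15 K
Johnson–Nyquist: V_n = √(4kTRB) ⇒ R = V_n² / (4kTB)
4kTB = 4 × 1.38×10⁻²³ × 354.15 × 1.64×10⁴ = 3.21×10⁻¹⁶
R = (2.21×10⁻⁶)² / 3.21×10⁻¹⁶ = 1.52×10⁴ Ω = 15.2 kΩ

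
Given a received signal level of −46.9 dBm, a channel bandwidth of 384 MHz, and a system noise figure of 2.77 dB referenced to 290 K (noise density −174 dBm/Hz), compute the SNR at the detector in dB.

Noise floor: N = −174 + 10 log₁₀(B) + NF
10 log₁₀(3.84×10⁸) = 85.84 dB
N = −174 + 85.84 + 2.77 = −85.39 dBm
SNR = P_sig − N = −46.9 − (−85.39) = 38.49 dB → 38.5 dB

38.5 dB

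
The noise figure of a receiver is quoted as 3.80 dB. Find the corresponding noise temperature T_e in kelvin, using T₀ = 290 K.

406 K

F = 10^(3.80/10) = 2.39883
T_e = (F − 1)·T₀ = (2.39883 − 1) × 290 = 406 K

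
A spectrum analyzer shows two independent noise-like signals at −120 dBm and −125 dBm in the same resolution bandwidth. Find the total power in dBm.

Convert to linear, add, convert back:
P₁ = 1.00×10⁻¹⁵ W, P₂ = 3.16×10⁻¹⁶ W
P_tot = 1.32×10⁻¹⁵ W → 10 log₁₀(P_tot / 10⁻³) = −118.8 dBm

−118.8 dBm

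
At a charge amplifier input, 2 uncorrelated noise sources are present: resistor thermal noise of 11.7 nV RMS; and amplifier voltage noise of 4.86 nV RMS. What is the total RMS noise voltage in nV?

12.7 nV

Uncorrelated sources add in power (mean-square): V_tot = √(ΣV_i²)
V_tot = √[(1.17×10⁻⁸)² + (4.86×10⁻⁹)²] = 1.27×10⁻⁸ V = 12.7 nV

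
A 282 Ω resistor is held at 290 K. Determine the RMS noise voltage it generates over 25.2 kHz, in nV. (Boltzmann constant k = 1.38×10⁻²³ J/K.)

337 nV

V_n = √(4kTRB)
4kTRB = 4 × 1.38×10⁻²³ × 290 × 2.82×10² × 2.52×10⁴ = 1.14×10⁻¹³ V²
V_n = √(1.14×10⁻¹³) = 3.37×10⁻⁷ V = 337 nV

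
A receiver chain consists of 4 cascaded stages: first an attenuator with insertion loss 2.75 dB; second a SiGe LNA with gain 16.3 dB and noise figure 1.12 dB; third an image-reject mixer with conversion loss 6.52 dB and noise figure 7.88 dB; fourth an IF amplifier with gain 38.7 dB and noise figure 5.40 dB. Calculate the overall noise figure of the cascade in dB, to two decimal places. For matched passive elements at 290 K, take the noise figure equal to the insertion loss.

4.99 dB

Convert to linear (a loss of L dB is a gain of −L dB): F_i = 10^(NF_i/10), G_i = 10^(G_i,dB/10)
  Stage 1: F_1 = 10^(2.75/10) = 1.884, G_1 = 10^(−2.75/10) = 0.5309
  Stage 2: F_2 = 10^(1.12/10) = 1.294, G_2 = 10^(16.3/10) = 42.66
  Stage 3: F_3 = 10^(7.88/10) = 6.138, G_3 = 10^(−6.52/10) = 0.2228
  Stage 4: F_4 = 10^(5.40/10) = 3.467, G_4 = 10^(38.7/10) = 7413
Friis cascade:
  F = 1.884 + (1.294 − 1)/0.5309 + (6.138 − 1)/22.65 + (3.467 − 1)/5.047 = 3.154
NF = 10 log₁₀(3.154) = 4.99 dB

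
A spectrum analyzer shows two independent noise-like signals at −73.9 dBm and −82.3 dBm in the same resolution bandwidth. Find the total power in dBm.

−73.3 dBm

Convert to linear, add, convert back:
P₁ = 4.07×10⁻¹¹ W, P₂ = 5.89×10⁻¹² W
P_tot = 4.66×10⁻¹¹ W → 10 log₁₀(P_tot / 10⁻³) = −73.3 dBm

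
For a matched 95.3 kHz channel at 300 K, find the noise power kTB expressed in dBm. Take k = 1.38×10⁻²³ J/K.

−124.0 dBm

P_n = kTB = 1.38×10⁻²³ × 300 × 9.53×10⁴ = 3.95×10⁻¹⁶ W
In dBm: 10 log₁₀(3.95×10⁻¹⁶ / 10⁻³) = −124.0 dBm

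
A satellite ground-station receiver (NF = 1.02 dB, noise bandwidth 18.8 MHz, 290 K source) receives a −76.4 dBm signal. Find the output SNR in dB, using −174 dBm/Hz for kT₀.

Noise floor: N = −174 + 10 log₁₀(B) + NF
10 log₁₀(1.88×10⁷) = 72.74 dB
N = −174 + 72.74 + 1.02 = −100.24 dBm
SNR = P_sig − N = −76.4 − (−100.24) = 23.84 dB → 23.8 dB

23.8 dB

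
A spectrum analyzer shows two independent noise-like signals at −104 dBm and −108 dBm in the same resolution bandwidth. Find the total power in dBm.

−102.5 dBm

Convert to linear, add, convert back:
P₁ = 3.98×10⁻¹⁴ W, P₂ = 1.58×10⁻¹⁴ W
P_tot = 5.57×10⁻¹⁴ W → 10 log₁₀(P_tot / 10⁻³) = −102.5 dBm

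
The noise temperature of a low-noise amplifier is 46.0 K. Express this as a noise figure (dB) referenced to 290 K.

F = 1 + T_e/T₀ = 1 + 46.0/290 = 1.15862
NF = 10 log₁₀(1.15862) = 0.639 dB

0.639 dB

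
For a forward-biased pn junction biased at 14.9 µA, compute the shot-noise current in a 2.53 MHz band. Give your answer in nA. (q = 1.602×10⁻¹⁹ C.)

I_n = √(2qI·B)
2qI·B = 2 × 1.602×10⁻¹⁹ × 1.49×10⁻⁵ × 2.53×10⁶ = 1.21×10⁻¹⁷ A²
I_n = √(1.21×10⁻¹⁷) = 3.48×10⁻⁹ A = 3.48 nA

3.48 nA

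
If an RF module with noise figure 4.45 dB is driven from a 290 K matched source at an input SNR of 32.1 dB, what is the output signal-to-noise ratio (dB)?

By definition F = SNR_in/SNR_out, so in dB: SNR_out = SNR_in − NF
SNR_out = 32.1 − 4.45 = 27.65 dB

27.65 dB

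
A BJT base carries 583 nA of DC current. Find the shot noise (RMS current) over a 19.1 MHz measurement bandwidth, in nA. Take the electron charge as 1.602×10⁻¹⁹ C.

1.89 nA

I_n = √(2qI·B)
2qI·B = 2 × 1.602×10⁻¹⁹ × 5.83×10⁻⁷ × 1.91×10⁷ = 3.57×10⁻¹⁸ A²
I_n = √(3.57×10⁻¹⁸) = 1.89×10⁻⁹ A = 1.89 nA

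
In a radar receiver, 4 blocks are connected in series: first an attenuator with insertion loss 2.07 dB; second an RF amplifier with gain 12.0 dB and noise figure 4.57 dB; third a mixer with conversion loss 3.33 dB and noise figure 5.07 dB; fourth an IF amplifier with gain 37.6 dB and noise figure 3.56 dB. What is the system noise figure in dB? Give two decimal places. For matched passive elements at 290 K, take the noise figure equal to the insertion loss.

7.09 dB

Convert to linear (a loss of L dB is a gain of −L dB): F_i = 10^(NF_i/10), G_i = 10^(G_i,dB/10)
  Stage 1: F_1 = 10^(2.07/10) = 1.611, G_1 = 10^(−2.07/10) = 0.6209
  Stage 2: F_2 = 10^(4.57/10) = 2.864, G_2 = 10^(12.0/10) = 15.85
  Stage 3: F_3 = 10^(5.07/10) = 3.214, G_3 = 10^(−3.33/10) = 0.4645
  Stage 4: F_4 = 10^(3.56/10) = 2.270, G_4 = 10^(37.6/10) = 5754
Friis cascade:
  F = 1.611 + (2.864 − 1)/0.6209 + (3.214 − 1)/9.840 + (2.270 − 1)/4.571 = 5.116
NF = 10 log₁₀(5.116) = 7.09 dB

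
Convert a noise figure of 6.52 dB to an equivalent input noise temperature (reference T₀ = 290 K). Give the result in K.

F = 10^(6.52/10) = 4.48745
T_e = (F − 1)·T₀ = (4.48745 − 1) × 290 = 1011 K

1011 K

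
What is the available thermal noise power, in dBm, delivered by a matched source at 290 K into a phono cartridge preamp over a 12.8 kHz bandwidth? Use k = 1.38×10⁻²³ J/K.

P_n = kTB = 1.38×10⁻²³ × 290 × 1.28×10⁴ = 5.12×10⁻¹⁷ W
In dBm: 10 log₁₀(5.12×10⁻¹⁷ / 10⁻³) = −132.9 dBm

−132.9 dBm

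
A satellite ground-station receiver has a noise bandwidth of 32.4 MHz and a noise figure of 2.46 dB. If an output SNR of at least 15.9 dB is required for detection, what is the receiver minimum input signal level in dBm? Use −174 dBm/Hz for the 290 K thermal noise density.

−80.5 dBm

Sensitivity = −174 + 10 log₁₀(B) + NF + SNR_min
= −174 + 75.11 + 2.46 + 15.9
= −80.53 dBm → −80.5 dBm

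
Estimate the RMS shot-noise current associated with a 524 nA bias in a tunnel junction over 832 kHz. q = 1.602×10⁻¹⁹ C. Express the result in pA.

I_n = √(2qI·B)
2qI·B = 2 × 1.602×10⁻¹⁹ × 5.24×10⁻⁷ × 8.32×10⁵ = 1.40×10⁻¹⁹ A²
I_n = √(1.40×10⁻¹⁹) = 3.74×10⁻¹⁰ A = 374 pA

374 pA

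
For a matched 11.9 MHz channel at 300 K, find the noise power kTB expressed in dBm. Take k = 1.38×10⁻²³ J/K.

−103.1 dBm

P_n = kTB = 1.38×10⁻²³ × 300 × 1.19×10⁷ = 4.93×10⁻¹⁴ W
In dBm: 10 log₁₀(4.93×10⁻¹⁴ / 10⁻³) = −103.1 dBm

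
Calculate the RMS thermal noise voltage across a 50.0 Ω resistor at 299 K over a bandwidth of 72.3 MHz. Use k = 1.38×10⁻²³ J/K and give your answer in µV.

V_n = √(4kTRB)
4kTRB = 4 × 1.38×10⁻²³ × 299 × 5.00×10¹ × 7.23×10⁷ = 5.97×10⁻¹¹ V²
V_n = √(5.97×10⁻¹¹) = 7.72×10⁻⁶ V = 7.72 µV

7.72 µV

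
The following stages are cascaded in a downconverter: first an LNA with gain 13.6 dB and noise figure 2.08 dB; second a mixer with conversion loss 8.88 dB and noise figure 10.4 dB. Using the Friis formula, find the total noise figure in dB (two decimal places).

3.12 dB

Convert to linear (a loss of L dB is a gain of −L dB): F_i = 10^(NF_i/10), G_i = 10^(G_i,dB/10)
  Stage 1: F_1 = 10^(2.08/10) = 1.614, G_1 = 10^(13.6/10) = 22.91
  Stage 2: F_2 = 10^(10.4/10) = 10.96, G_2 = 10^(−8.88/10) = 0.1294
Friis cascade:
  F = 1.614 + (10.96 − 1)/22.91 = 2.049
NF = 10 log₁₀(2.049) = 3.12 dB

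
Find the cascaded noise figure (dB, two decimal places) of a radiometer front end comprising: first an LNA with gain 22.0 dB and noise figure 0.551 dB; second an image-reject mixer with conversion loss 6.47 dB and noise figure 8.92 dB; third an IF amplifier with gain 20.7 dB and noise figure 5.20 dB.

Convert to linear (a loss of L dB is a gain of −L dB): F_i = 10^(NF_i/10), G_i = 10^(G_i,dB/10)
  Stage 1: F_1 = 10^(0.551/10) = 1.135, G_1 = 10^(22.0/10) = 158.5
  Stage 2: F_2 = 10^(8.92/10) = 7.798, G_2 = 10^(−6.47/10) = 0.2254
  Stage 3: F_3 = 10^(5.20/10) = 3.311, G_3 = 10^(20.7/10) = 117.5
Friis cascade:
  F = 1.135 + (7.798 − 1)/158.5 + (3.311 − 1)/35.73 = 1.243
NF = 10 log₁₀(1.243) = 0.94 dB

0.94 dB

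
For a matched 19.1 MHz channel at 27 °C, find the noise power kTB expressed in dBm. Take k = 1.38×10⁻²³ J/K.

−101.0 dBm

T = 27 °C + 273.15 = 300.15 K
P_n = kTB = 1.38×10⁻²³ × 300.15 × 1.91×10⁷ = 7.91×10⁻¹⁴ W
In dBm: 10 log₁₀(7.91×10⁻¹⁴ / 10⁻³) = −101.0 dBm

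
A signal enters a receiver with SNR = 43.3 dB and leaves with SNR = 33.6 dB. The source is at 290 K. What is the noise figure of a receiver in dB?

NF (dB) = SNR_in(dB) − SNR_out(dB) when the source is at T₀
NF = 43.3 − 33.6 = 9.7 dB

9.7 dB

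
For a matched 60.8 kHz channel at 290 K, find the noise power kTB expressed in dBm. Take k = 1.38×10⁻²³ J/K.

−126.1 dBm

P_n = kTB = 1.38×10⁻²³ × 290 × 6.08×10⁴ = 2.43×10⁻¹⁶ W
In dBm: 10 log₁₀(2.43×10⁻¹⁶ / 10⁻³) = −126.1 dBm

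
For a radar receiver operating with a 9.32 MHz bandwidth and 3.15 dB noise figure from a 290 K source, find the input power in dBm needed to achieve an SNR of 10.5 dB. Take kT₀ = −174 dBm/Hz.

Sensitivity = −174 + 10 log₁₀(B) + NF + SNR_min
= −174 + 69.69 + 3.15 + 10.5
= −90.66 dBm → −90.7 dBm

−90.7 dBm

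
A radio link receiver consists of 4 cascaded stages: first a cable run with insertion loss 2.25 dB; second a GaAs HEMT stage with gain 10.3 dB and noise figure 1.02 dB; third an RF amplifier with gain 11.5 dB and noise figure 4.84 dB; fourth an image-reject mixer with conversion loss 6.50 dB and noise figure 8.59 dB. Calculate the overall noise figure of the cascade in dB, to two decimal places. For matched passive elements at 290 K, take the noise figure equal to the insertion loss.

4.00 dB

Convert to linear (a loss of L dB is a gain of −L dB): F_i = 10^(NF_i/10), G_i = 10^(G_i,dB/10)
  Stage 1: F_1 = 10^(2.25/10) = 1.679, G_1 = 10^(−2.25/10) = 0.5957
  Stage 2: F_2 = 10^(1.02/10) = 1.265, G_2 = 10^(10.3/10) = 10.72
  Stage 3: F_3 = 10^(4.84/10) = 3.048, G_3 = 10^(11.5/10) = 14.13
  Stage 4: F_4 = 10^(8.59/10) = 7.228, G_4 = 10^(−6.50/10) = 0.2239
Friis cascade:
  F = 1.679 + (1.265 − 1)/0.5957 + (3.048 − 1)/6.383 + (7.228 − 1)/90.16 = 2.513
NF = 10 log₁₀(2.513) = 4.00 dB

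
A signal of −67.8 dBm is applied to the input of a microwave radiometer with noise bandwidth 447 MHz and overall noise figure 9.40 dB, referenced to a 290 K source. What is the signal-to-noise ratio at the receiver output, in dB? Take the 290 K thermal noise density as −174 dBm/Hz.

Noise floor: N = −174 + 10 log₁₀(B) + NF
10 log₁₀(4.47×10⁸) = 86.5 dB
N = −174 + 86.5 + 9.40 = −78.10 dBm
SNR = P_sig − N = −67.8 − (−78.10) = 10.30 dB → 10.3 dB

10.3 dB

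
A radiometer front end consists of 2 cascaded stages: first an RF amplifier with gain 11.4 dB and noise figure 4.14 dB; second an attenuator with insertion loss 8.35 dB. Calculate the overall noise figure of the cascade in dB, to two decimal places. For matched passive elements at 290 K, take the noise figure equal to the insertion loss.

Convert to linear (a loss of L dB is a gain of −L dB): F_i = 10^(NF_i/10), G_i = 10^(G_i,dB/10)
  Stage 1: F_1 = 10^(4.14/10) = 2.594, G_1 = 10^(11.4/10) = 13.80
  Stage 2: F_2 = 10^(8.35/10) = 6.839, G_2 = 10^(−8.35/10) = 0.1462
Friis cascade:
  F = 2.594 + (6.839 − 1)/13.80 = 3.017
NF = 10 log₁₀(3.017) = 4.80 dB

4.80 dB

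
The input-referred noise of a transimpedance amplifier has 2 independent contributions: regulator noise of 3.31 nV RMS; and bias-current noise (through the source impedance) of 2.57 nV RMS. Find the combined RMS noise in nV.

4.19 nV

Uncorrelated sources add in power (mean-square): V_tot = √(ΣV_i²)
V_tot = √[(3.31×10⁻⁹)² + (2.57×10⁻⁹)²] = 4.19×10⁻⁹ V = 4.19 nV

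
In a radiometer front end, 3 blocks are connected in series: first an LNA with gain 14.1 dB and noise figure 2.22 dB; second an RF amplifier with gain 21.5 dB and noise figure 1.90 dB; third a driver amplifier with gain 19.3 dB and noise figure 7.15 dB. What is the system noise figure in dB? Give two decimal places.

Convert to linear (a loss of L dB is a gain of −L dB): F_i = 10^(NF_i/10), G_i = 10^(G_i,dB/10)
  Stage 1: F_1 = 10^(2.22/10) = 1.667, G_1 = 10^(14.1/10) = 25.70
  Stage 2: F_2 = 10^(1.90/10) = 1.549, G_2 = 10^(21.5/10) = 141.3
  Stage 3: F_3 = 10^(7.15/10) = 5.188, G_3 = 10^(19.3/10) = 85.11
Friis cascade:
  F = 1.667 + (1.549 − 1)/25.70 + (5.188 − 1)/3631 = 1.690
NF = 10 log₁₀(1.690) = 2.28 dB

2.28 dB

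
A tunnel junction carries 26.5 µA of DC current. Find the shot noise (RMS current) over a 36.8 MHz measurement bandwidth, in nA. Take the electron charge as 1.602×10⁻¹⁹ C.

I_n = √(2qI·B)
2qI·B = 2 × 1.602×10⁻¹⁹ × 2.65×10⁻⁵ × 3.68×10⁷ = 3.12×10⁻¹⁶ A²
I_n = √(3.12×10⁻¹⁶) = 1.77×10⁻⁸ A = 17.7 nA

17.7 nA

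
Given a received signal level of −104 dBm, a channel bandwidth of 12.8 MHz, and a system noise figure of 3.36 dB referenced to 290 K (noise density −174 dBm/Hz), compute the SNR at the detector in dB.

−4.4 dB

Noise floor: N = −174 + 10 log₁₀(B) + NF
10 log₁₀(1.28×10⁷) = 71.07 dB
N = −174 + 71.07 + 3.36 = −99.57 dBm
SNR = P_sig − N = −104 − (−99.57) = −4.43 dB → −4.4 dB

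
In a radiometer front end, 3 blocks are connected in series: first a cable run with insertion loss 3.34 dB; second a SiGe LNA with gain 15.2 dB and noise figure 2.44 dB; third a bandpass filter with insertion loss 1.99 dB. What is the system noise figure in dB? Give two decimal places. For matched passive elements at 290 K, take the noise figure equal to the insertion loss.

Convert to linear (a loss of L dB is a gain of −L dB): F_i = 10^(NF_i/10), G_i = 10^(G_i,dB/10)
  Stage 1: F_1 = 10^(3.34/10) = 2.158, G_1 = 10^(−3.34/10) = 0.4634
  Stage 2: F_2 = 10^(2.44/10) = 1.754, G_2 = 10^(15.2/10) = 33.11
  Stage 3: F_3 = 10^(1.99/10) = 1.581, G_3 = 10^(−1.99/10) = 0.6324
Friis cascade:
  F = 2.158 + (1.754 − 1)/0.4634 + (1.581 − 1)/15.35 = 3.822
NF = 10 log₁₀(3.822) = 5.82 dB

5.82 dB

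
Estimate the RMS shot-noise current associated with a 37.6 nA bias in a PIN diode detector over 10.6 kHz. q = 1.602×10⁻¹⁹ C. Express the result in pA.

11.3 pA

I_n = √(2qI·B)
2qI·B = 2 × 1.602×10⁻¹⁹ × 3.76×10⁻⁸ × 1.06×10⁴ = 1.28×10⁻²² A²
I_n = √(1.28×10⁻²²) = 1.13×10⁻¹¹ A = 11.3 pA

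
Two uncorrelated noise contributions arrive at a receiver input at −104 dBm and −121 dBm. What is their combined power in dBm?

Convert to linear, add, convert back:
P₁ = 3.98×10⁻¹⁴ W, P₂ = 7.94×10⁻¹⁶ W
P_tot = 4.06×10⁻¹⁴ W → 10 log₁₀(P_tot / 10⁻³) = −103.9 dBm

−103.9 dBm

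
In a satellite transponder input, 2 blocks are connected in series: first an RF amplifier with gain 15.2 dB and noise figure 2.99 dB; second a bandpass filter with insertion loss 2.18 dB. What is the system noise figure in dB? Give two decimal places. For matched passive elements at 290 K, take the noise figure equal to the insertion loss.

Convert to linear (a loss of L dB is a gain of −L dB): F_i = 10^(NF_i/10), G_i = 10^(G_i,dB/10)
  Stage 1: F_1 = 10^(2.99/10) = 1.991, G_1 = 10^(15.2/10) = 33.11
  Stage 2: F_2 = 10^(2.18/10) = 1.652, G_2 = 10^(−2.18/10) = 0.6053
Friis cascade:
  F = 1.991 + (1.652 − 1)/33.11 = 2.010
NF = 10 log₁₀(2.010) = 3.03 dB

3.03 dB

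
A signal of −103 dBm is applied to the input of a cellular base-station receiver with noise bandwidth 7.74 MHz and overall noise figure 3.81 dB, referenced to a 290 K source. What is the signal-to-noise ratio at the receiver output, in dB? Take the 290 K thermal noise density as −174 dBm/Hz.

Noise floor: N = −174 + 10 log₁₀(B) + NF
10 log₁₀(7.74×10⁶) = 68.89 dB
N = −174 + 68.89 + 3.81 = −101.30 dBm
SNR = P_sig − N = −103 − (−101.30) = −1.70 dB → −1.7 dB

−1.7 dB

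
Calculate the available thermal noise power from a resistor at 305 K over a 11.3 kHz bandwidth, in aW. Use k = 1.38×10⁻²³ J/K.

47.6 aW

P_n = kTB = 1.38×10⁻²³ × 305 × 1.13×10⁴ = 4.76×10⁻¹⁷ W = 47.6 aW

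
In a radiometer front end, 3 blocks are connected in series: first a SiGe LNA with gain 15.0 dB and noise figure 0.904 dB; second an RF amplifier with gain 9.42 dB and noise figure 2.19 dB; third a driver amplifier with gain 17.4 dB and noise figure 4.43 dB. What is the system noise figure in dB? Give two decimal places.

1.00 dB

Convert to linear (a loss of L dB is a gain of −L dB): F_i = 10^(NF_i/10), G_i = 10^(G_i,dB/10)
  Stage 1: F_1 = 10^(0.904/10) = 1.231, G_1 = 10^(15.0/10) = 31.62
  Stage 2: F_2 = 10^(2.19/10) = 1.656, G_2 = 10^(9.42/10) = 8.750
  Stage 3: F_3 = 10^(4.43/10) = 2.773, G_3 = 10^(17.4/10) = 54.95
Friis cascade:
  F = 1.231 + (1.656 − 1)/31.62 + (2.773 − 1)/276.7 = 1.259
NF = 10 log₁₀(1.259) = 1.00 dB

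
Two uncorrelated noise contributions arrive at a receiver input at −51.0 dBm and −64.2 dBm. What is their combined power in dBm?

−50.8 dBm

Convert to linear, add, convert back:
P₁ = 7.94×10⁻⁹ W, P₂ = 3.80×10⁻¹⁰ W
P_tot = 8.32×10⁻⁹ W → 10 log₁₀(P_tot / 10⁻³) = −50.8 dBm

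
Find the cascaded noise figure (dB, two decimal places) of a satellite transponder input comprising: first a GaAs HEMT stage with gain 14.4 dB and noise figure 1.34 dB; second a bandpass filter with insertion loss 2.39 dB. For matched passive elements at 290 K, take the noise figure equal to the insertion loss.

1.42 dB

Convert to linear (a loss of L dB is a gain of −L dB): F_i = 10^(NF_i/10), G_i = 10^(G_i,dB/10)
  Stage 1: F_1 = 10^(1.34/10) = 1.361, G_1 = 10^(14.4/10) = 27.54
  Stage 2: F_2 = 10^(2.39/10) = 1.734, G_2 = 10^(−2.39/10) = 0.5768
Friis cascade:
  F = 1.361 + (1.734 − 1)/27.54 = 1.388
NF = 10 log₁₀(1.388) = 1.42 dB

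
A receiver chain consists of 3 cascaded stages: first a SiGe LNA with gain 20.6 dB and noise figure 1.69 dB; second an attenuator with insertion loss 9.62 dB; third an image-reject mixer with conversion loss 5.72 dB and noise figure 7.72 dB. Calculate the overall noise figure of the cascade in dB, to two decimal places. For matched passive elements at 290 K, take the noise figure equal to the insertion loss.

2.88 dB

Convert to linear (a loss of L dB is a gain of −L dB): F_i = 10^(NF_i/10), G_i = 10^(G_i,dB/10)
  Stage 1: F_1 = 10^(1.69/10) = 1.476, G_1 = 10^(20.6/10) = 114.8
  Stage 2: F_2 = 10^(9.62/10) = 9.162, G_2 = 10^(−9.62/10) = 0.1091
  Stage 3: F_3 = 10^(7.72/10) = 5.916, G_3 = 10^(−5.72/10) = 0.2679
Friis cascade:
  F = 1.476 + (9.162 − 1)/114.8 + (5.916 − 1)/12.53 = 1.939
NF = 10 log₁₀(1.939) = 2.88 dB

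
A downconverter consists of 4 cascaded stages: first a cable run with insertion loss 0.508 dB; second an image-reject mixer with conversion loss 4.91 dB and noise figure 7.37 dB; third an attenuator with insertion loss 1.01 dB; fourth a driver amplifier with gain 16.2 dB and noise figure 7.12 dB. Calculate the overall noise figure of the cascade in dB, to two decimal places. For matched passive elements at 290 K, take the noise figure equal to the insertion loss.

14.03 dB

Convert to linear (a loss of L dB is a gain of −L dB): F_i = 10^(NF_i/10), G_i = 10^(G_i,dB/10)
  Stage 1: F_1 = 10^(0.508/10) = 1.124, G_1 = 10^(−0.508/10) = 0.8896
  Stage 2: F_2 = 10^(7.37/10) = 5.458, G_2 = 10^(−4.91/10) = 0.3228
  Stage 3: F_3 = 10^(1.01/10) = 1.262, G_3 = 10^(−1.01/10) = 0.7925
  Stage 4: F_4 = 10^(7.12/10) = 5.152, G_4 = 10^(16.2/10) = 41.69
Friis cascade:
  F = 1.124 + (5.458 − 1)/0.8896 + (1.262 − 1)/0.2872 + (5.152 − 1)/0.2276 = 25.29
NF = 10 log₁₀(25.29) = 14.03 dB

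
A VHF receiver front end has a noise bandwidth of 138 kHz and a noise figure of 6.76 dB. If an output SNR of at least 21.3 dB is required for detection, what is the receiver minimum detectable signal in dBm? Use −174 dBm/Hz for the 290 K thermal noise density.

−94.5 dBm

Sensitivity = −174 + 10 log₁₀(B) + NF + SNR_min
= −174 + 51.4 + 6.76 + 21.3
= −94.54 dBm → −94.5 dBm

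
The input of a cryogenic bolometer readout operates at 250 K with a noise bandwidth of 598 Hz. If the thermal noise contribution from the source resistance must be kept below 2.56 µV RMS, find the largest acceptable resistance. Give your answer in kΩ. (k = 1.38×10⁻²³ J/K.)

794 kΩ

Johnson–Nyquist: V_n = √(4kTRB) ⇒ R = V_n² / (4kTB)
4kTB = 4 × 1.38×10⁻²³ × 250 × 5.98×10² = 8.25×10⁻¹⁸
R = (2.56×10⁻⁶)² / 8.25×10⁻¹⁸ = 7.94×10⁵ Ω = 794 kΩ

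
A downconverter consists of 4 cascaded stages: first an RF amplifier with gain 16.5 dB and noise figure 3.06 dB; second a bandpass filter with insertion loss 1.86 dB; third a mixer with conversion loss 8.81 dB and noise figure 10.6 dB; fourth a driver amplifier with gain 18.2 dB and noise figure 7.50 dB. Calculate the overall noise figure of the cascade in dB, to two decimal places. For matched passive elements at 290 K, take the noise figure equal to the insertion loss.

5.57 dB

Convert to linear (a loss of L dB is a gain of −L dB): F_i = 10^(NF_i/10), G_i = 10^(G_i,dB/10)
  Stage 1: F_1 = 10^(3.06/10) = 2.023, G_1 = 10^(16.5/10) = 44.67
  Stage 2: F_2 = 10^(1.86/10) = 1.535, G_2 = 10^(−1.86/10) = 0.6516
  Stage 3: F_3 = 10^(10.6/10) = 11.48, G_3 = 10^(−8.81/10) = 0.1315
  Stage 4: F_4 = 10^(7.50/10) = 5.623, G_4 = 10^(18.2/10) = 66.07
Friis cascade:
  F = 2.023 + (1.535 − 1)/44.67 + (11.48 − 1)/29.11 + (5.623 − 1)/3.828 = 3.603
NF = 10 log₁₀(3.603) = 5.57 dB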